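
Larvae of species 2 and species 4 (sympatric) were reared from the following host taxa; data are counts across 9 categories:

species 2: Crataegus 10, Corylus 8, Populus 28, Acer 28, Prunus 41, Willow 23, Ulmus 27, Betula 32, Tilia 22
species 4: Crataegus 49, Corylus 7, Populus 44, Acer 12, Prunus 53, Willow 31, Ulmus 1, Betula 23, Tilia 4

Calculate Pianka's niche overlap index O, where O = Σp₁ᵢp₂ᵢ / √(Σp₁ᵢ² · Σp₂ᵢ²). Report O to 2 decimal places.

Proportions for species 2 (n=219): 10/219=0.0457, 8/219=0.0365, 28/219=0.1279, 28/219=0.1279, 41/219=0.1872, 23/219=0.1050, 27/219=0.1233, 32/219=0.1461, 22/219=0.1005
Proportions for species 4 (n=224): 49/224=0.2188, 7/224=0.0313, 44/224=0.1964, 12/224=0.0536, 53/224=0.2366, 31/224=0.1384, 1/224=0.0045, 23/224=0.1027, 4/224=0.0179
Σ p₁ᵢp₂ᵢ = 0.009999 + 0.001142 + 0.025120 + 0.006855 + 0.044292 + 0.014532 + 0.000555 + 0.015004 + 0.001799 = 0.119298
Σp_1ᵢ² = 0.0457² + 0.0365² + 0.1279² + 0.1279² + 0.1872² + 0.1050² + 0.1233² + 0.1461² + 0.1005² = 0.002088 + 0.001332 + 0.016358 + 0.016358 + 0.035044 + 0.011025 + 0.015203 + 0.021345 + 0.010100 = 0.128853
Σp_2ᵢ² = 0.2188² + 0.0313² + 0.1964² + 0.0536² + 0.2366² + 0.1384² + 0.0045² + 0.1027² + 0.0179² = 0.047873 + 0.000980 + 0.038573 + 0.002873 + 0.055980 + 0.019155 + 0.000020 + 0.010547 + 0.000320 = 0.176321
O = 0.119298 / √(0.128853 × 0.176321) = 0.119298 / 0.1507299 = 0.7915

0.79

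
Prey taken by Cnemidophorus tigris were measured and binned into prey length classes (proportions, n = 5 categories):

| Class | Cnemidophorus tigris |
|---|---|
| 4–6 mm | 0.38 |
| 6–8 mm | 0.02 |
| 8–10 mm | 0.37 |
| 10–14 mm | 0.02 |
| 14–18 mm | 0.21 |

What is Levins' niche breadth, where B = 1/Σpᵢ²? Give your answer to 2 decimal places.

Σpᵢ² = 0.38² + 0.02² + 0.37² + 0.02² + 0.21² = 0.1444 + 0.0004 + 0.1369 + 0.0004 + 0.0441 = 0.3262
B = 1 / 0.3262 = 3.0656

3.07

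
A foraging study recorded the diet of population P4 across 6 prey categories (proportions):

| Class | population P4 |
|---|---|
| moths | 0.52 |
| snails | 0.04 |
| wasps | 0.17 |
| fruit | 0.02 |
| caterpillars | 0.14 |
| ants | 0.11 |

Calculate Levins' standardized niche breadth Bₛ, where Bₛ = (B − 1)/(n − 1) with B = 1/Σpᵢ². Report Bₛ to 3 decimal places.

0.401

Σpᵢ² = 0.52² + 0.04² + 0.17² + 0.02² + 0.14² + 0.11² = 0.2704 + 0.0016 + 0.0289 + 0.0004 + 0.0196 + 0.0121 = 0.3330
B = 1 / 0.3330 = 3.00300
Bₛ = (B − 1)/(n − 1) = (3.00300 − 1)/(6 − 1) = 2.00300/5 = 0.40060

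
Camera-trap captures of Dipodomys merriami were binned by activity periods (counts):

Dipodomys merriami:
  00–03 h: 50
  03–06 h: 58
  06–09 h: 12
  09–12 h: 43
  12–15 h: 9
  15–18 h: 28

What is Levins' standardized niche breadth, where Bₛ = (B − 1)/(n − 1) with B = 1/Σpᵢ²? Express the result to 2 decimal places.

0.72

Proportions for Dipodomys merriami (n=200): 50/200=0.2500, 58/200=0.2900, 12/200=0.0600, 43/200=0.2150, 9/200=0.0450, 28/200=0.1400
Σpᵢ² = 0.2500² + 0.2900² + 0.0600² + 0.2150² + 0.0450² + 0.1400² = 0.062500 + 0.084100 + 0.003600 + 0.046225 + 0.002025 + 0.019600 = 0.218050
B = 1 / 0.218050 = 4.5861
Bₛ = (B − 1)/(n − 1) = (4.5861 − 1)/(6 − 1) = 3.5861/5 = 0.7172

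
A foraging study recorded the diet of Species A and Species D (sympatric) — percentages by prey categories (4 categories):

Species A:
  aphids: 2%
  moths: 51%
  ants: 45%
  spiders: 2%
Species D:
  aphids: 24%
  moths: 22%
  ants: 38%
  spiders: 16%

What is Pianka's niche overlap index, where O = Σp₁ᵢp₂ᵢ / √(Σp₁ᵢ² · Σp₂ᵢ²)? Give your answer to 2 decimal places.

0.81

Convert percentages to proportions (divide by 100).
Σ p₁ᵢp₂ᵢ = 0.0048 + 0.1122 + 0.1710 + 0.0032 = 0.2912
Σp_1ᵢ² = 0.02² + 0.51² + 0.45² + 0.02² = 0.0004 + 0.2601 + 0.2025 + 0.0004 = 0.4634
Σp_2ᵢ² = 0.24² + 0.22² + 0.38² + 0.16² = 0.0576 + 0.0484 + 0.1444 + 0.0256 = 0.2760
O = 0.2912 / √(0.4634 × 0.2760) = 0.2912 / 0.35763 = 0.8142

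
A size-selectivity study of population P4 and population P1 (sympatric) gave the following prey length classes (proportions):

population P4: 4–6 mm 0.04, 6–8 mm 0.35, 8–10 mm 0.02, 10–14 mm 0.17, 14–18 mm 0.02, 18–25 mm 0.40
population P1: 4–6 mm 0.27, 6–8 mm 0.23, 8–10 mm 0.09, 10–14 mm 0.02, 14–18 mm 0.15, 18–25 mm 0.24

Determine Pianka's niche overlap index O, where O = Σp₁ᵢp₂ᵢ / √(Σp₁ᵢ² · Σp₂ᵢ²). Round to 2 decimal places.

Σ p₁ᵢp₂ᵢ = 0.0108 + 0.0805 + 0.0018 + 0.0034 + 0.0030 + 0.0960 = 0.1955
Σp_1ᵢ² = 0.04² + 0.35² + 0.02² + 0.17² + 0.02² + 0.40² = 0.0016 + 0.1225 + 0.0004 + 0.0289 + 0.0004 + 0.1600 = 0.3138
Σp_2ᵢ² = 0.27² + 0.23² + 0.09² + 0.02² + 0.15² + 0.24² = 0.0729 + 0.0529 + 0.0081 + 0.0004 + 0.0225 + 0.0576 = 0.2144
O = 0.1955 / √(0.3138 × 0.2144) = 0.1955 / 0.25938 = 0.7537

0.75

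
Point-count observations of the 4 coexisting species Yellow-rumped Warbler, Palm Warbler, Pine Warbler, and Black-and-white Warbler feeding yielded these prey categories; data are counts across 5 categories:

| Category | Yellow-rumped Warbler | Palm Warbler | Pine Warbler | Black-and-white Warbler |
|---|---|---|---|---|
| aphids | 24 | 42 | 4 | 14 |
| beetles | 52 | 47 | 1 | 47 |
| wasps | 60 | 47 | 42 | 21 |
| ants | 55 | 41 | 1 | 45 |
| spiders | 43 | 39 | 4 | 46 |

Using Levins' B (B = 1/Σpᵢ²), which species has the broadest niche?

Palm Warbler

Proportions for Yellow-rumped Warbler (n=234): 24/234=0.1026, 52/234=0.2222, 60/234=0.2564, 55/234=0.2350, 43/234=0.1838
Proportions for Palm Warbler (n=216): 42/216=0.1944, 47/216=0.2176, 47/216=0.2176, 41/216=0.1898, 39/216=0.1806
Proportions for Pine Warbler (n=52): 4/52=0.0769, 1/52=0.0192, 42/52=0.8077, 1/52=0.0192, 4/52=0.0769
Proportions for Black-and-white Warbler (n=173): 14/173=0.0809, 47/173=0.2717, 21/173=0.1214, 45/173=0.2601, 46/173=0.2659
Σp_Yellᵢ² = 0.1026² + 0.2222² + 0.2564² + 0.2350² + 0.1838² = 0.010527 + 0.049373 + 0.065741 + 0.055225 + 0.033782 = 0.214648
B_Yell = 1 / 0.214648 = 4.6588
Σp_Palmᵢ² = 0.1944² + 0.2176² + 0.2176² + 0.1898² + 0.1806² = 0.037791 + 0.047350 + 0.047350 + 0.036024 + 0.032616 = 0.201131
B_Palm = 1 / 0.201131 = 4.9719
Σp_Pineᵢ² = 0.0769² + 0.0192² + 0.8077² + 0.0192² + 0.0769² = 0.005914 + 0.000369 + 0.652379 + 0.000369 + 0.005914 = 0.664945
B_Pine = 1 / 0.664945 = 1.5039
Σp_Blacᵢ² = 0.0809² + 0.2717² + 0.1214² + 0.2601² + 0.2659² = 0.006545 + 0.073821 + 0.014738 + 0.067652 + 0.070703 = 0.233459
B_Blac = 1 / 0.233459 = 4.2834
Highest B → broadest niche (most generalist): Palm Warbler (B = 4.97).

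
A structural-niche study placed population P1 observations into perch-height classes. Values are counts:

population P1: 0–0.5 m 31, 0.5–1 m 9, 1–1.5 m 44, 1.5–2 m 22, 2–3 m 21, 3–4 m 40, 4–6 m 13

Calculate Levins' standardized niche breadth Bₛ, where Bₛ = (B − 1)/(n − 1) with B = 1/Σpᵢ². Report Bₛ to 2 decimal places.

Proportions for population P1 (n=180): 31/180=0.1722, 9/180=0.0500, 44/180=0.2444, 22/180=0.1222, 21/180=0.1167, 40/180=0.2222, 13/180=0.0722
Σpᵢ² = 0.1722² + 0.0500² + 0.2444² + 0.1222² + 0.1167² + 0.2222² + 0.0722² = 0.029653 + 0.002500 + 0.059731 + 0.014933 + 0.013619 + 0.049373 + 0.005213 = 0.175022
B = 1 / 0.175022 = 5.7136
Bₛ = (B − 1)/(n − 1) = (5.7136 − 1)/(7 − 1) = 4.7136/6 = 0.7856

0.79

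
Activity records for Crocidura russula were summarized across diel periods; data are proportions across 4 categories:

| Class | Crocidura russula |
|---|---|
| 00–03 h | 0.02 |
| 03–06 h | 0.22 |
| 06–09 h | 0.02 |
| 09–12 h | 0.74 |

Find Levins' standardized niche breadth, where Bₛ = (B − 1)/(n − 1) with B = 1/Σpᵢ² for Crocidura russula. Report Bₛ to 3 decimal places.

0.225

Σpᵢ² = 0.02² + 0.22² + 0.02² + 0.74² = 0.0004 + 0.0484 + 0.0004 + 0.5476 = 0.5968
B = 1 / 0.5968 = 1.67560
Bₛ = (B − 1)/(n − 1) = (1.67560 − 1)/(4 − 1) = 0.67560/3 = 0.22520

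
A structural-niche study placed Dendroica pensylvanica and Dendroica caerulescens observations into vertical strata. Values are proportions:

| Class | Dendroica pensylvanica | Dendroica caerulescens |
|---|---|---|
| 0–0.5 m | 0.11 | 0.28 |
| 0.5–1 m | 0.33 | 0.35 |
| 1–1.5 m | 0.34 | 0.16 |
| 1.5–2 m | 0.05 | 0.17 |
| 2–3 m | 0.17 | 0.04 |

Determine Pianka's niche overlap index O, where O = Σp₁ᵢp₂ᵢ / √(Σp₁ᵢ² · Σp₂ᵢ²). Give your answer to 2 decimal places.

Σ p₁ᵢp₂ᵢ = 0.0308 + 0.1155 + 0.0544 + 0.0085 + 0.0068 = 0.2160
Σp_1ᵢ² = 0.11² + 0.33² + 0.34² + 0.05² + 0.17² = 0.0121 + 0.1089 + 0.1156 + 0.0025 + 0.0289 = 0.2680
Σp_2ᵢ² = 0.28² + 0.35² + 0.16² + 0.17² + 0.04² = 0.0784 + 0.1225 + 0.0256 + 0.0289 + 0.0016 = 0.2570
O = 0.2160 / √(0.2680 × 0.2570) = 0.2160 / 0.26244 = 0.8230

0.82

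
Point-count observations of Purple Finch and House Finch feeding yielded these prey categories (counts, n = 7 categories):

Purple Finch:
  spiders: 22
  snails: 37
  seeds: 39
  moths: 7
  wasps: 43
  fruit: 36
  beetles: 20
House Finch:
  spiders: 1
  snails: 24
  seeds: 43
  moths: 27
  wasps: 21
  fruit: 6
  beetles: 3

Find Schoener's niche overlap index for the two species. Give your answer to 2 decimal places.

0.65

Proportions for Purple Finch (n=204): 22/204=0.1078, 37/204=0.1814, 39/204=0.1912, 7/204=0.0343, 43/204=0.2108, 36/204=0.1765, 20/204=0.0980
Proportions for House Finch (n=125): 1/125=0.0080, 24/125=0.1920, 43/125=0.3440, 27/125=0.2160, 21/125=0.1680, 6/125=0.0480, 3/125=0.0240
Σ|p₁ᵢ − p₂ᵢ| = 0.0998 + 0.0106 + 0.1528 + 0.1817 + 0.0428 + 0.1285 + 0.0740 = 0.6902
D = 1 − ½ × 0.6902 = 1 − 0.34510 = 0.65490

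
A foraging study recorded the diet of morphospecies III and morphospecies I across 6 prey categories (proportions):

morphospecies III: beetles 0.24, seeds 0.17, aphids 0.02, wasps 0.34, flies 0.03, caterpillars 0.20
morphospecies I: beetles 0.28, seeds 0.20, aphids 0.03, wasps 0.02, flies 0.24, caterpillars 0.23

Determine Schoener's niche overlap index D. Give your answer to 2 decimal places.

0.68

Σ|p₁ᵢ − p₂ᵢ| = 0.04 + 0.03 + 0.01 + 0.32 + 0.21 + 0.03 = 0.64
D = 1 − ½ × 0.64 = 1 − 0.320 = 0.6800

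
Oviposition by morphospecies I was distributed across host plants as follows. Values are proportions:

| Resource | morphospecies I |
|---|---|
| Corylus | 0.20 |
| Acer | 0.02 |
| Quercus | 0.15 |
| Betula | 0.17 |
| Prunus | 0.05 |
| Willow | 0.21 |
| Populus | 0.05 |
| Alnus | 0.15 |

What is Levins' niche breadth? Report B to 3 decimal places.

Σpᵢ² = 0.20² + 0.02² + 0.15² + 0.17² + 0.05² + 0.21² + 0.05² + 0.15² = 0.0400 + 0.0004 + 0.0225 + 0.0289 + 0.0025 + 0.0441 + 0.0025 + 0.0225 = 0.1634
B = 1 / 0.1634 = 6.11995

6.120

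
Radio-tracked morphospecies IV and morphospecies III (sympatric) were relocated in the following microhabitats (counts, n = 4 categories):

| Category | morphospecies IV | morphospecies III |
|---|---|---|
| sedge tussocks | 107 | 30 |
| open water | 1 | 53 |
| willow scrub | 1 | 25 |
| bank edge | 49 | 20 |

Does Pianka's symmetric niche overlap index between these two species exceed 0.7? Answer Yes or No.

No

Proportions for morphospecies IV (n=158): 107/158=0.6772, 1/158=0.0063, 1/158=0.0063, 49/158=0.3101
Proportions for morphospecies III (n=128): 30/128=0.2344, 53/128=0.4141, 25/128=0.1953, 20/128=0.1563
Σ p₁ᵢp₂ᵢ = 0.158736 + 0.002609 + 0.001230 + 0.048469 = 0.211044
Σp_1ᵢ² = 0.6772² + 0.0063² + 0.0063² + 0.3101² = 0.458600 + 0.000040 + 0.000040 + 0.096162 = 0.554842
Σp_2ᵢ² = 0.2344² + 0.4141² + 0.1953² + 0.1563² = 0.054943 + 0.171479 + 0.038142 + 0.024430 = 0.288994
O = 0.211044 / √(0.554842 × 0.288994) = 0.211044 / 0.4004323 = 0.5270
O = 0.5270 < 0.7 → No.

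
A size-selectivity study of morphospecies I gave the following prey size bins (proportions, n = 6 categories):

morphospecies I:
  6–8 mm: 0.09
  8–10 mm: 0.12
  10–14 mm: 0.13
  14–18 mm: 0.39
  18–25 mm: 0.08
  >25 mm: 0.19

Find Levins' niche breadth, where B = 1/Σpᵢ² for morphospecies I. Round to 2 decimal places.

4.27

Σpᵢ² = 0.09² + 0.12² + 0.13² + 0.39² + 0.08² + 0.19² = 0.0081 + 0.0144 + 0.0169 + 0.1521 + 0.0064 + 0.0361 = 0.2340
B = 1 / 0.2340 = 4.2735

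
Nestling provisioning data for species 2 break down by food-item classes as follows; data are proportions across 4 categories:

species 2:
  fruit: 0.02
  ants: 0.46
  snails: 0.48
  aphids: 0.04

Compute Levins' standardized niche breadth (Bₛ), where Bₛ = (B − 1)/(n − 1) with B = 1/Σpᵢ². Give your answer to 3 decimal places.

0.417

Σpᵢ² = 0.02² + 0.46² + 0.48² + 0.04² = 0.0004 + 0.2116 + 0.2304 + 0.0016 = 0.4440
B = 1 / 0.4440 = 2.25225
Bₛ = (B − 1)/(n − 1) = (2.25225 − 1)/(4 − 1) = 1.25225/3 = 0.41742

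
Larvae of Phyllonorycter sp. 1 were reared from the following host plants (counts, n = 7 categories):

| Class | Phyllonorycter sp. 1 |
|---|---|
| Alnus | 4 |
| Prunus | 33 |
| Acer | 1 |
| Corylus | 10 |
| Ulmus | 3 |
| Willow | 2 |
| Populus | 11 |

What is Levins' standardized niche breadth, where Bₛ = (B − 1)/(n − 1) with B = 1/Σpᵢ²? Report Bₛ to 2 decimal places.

0.34

Proportions for Phyllonorycter sp. 1 (n=64): 4/64=0.0625, 33/64=0.5156, 1/64=0.0156, 10/64=0.1563, 3/64=0.0469, 2/64=0.0313, 11/64=0.1719
Σpᵢ² = 0.0625² + 0.5156² + 0.0156² + 0.1563² + 0.0469² + 0.0313² + 0.1719² = 0.003906 + 0.265843 + 0.000243 + 0.024430 + 0.002200 + 0.000980 + 0.029550 = 0.327152
B = 1 / 0.327152 = 3.0567
Bₛ = (B − 1)/(n − 1) = (3.0567 − 1)/(7 − 1) = 2.0567/6 = 0.3428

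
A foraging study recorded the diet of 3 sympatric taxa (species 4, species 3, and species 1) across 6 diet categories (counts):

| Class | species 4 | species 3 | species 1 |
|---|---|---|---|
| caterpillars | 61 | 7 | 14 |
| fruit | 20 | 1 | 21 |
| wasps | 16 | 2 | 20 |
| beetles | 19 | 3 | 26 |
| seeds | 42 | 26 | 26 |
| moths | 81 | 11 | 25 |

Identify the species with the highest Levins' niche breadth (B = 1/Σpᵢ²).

Proportions for species 4 (n=239): 61/239=0.2552, 20/239=0.0837, 16/239=0.0669, 19/239=0.0795, 42/239=0.1757, 81/239=0.3389
Proportions for species 3 (n=50): 7/50=0.1400, 1/50=0.0200, 2/50=0.0400, 3/50=0.0600, 26/50=0.5200, 11/50=0.2200
Proportions for species 1 (n=132): 14/132=0.1061, 21/132=0.1591, 20/132=0.1515, 26/132=0.1970, 26/132=0.1970, 25/132=0.1894
Σp_4ᵢ² = 0.2552² + 0.0837² + 0.0669² + 0.0795² + 0.1757² + 0.3389² = 0.065127 + 0.007006 + 0.004476 + 0.006320 + 0.030870 + 0.114853 = 0.228652
B_4 = 1 / 0.228652 = 4.3735
Σp_3ᵢ² = 0.1400² + 0.0200² + 0.0400² + 0.0600² + 0.5200² + 0.2200² = 0.019600 + 0.000400 + 0.001600 + 0.003600 + 0.270400 + 0.048400 = 0.344000
B_3 = 1 / 0.344000 = 2.9070
Σp_1ᵢ² = 0.1061² + 0.1591² + 0.1515² + 0.1970² + 0.1970² + 0.1894² = 0.011257 + 0.025313 + 0.022952 + 0.038809 + 0.038809 + 0.035872 = 0.173012
B_1 = 1 / 0.173012 = 5.7799
Highest B → broadest niche (most generalist): species 1 (B = 5.78).

species 1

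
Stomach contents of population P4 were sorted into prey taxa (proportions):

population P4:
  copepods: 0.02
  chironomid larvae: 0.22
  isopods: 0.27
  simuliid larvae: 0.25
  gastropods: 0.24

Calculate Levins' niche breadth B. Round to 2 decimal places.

Σpᵢ² = 0.02² + 0.22² + 0.27² + 0.25² + 0.24² = 0.0004 + 0.0484 + 0.0729 + 0.0625 + 0.0576 = 0.2418
B = 1 / 0.2418 = 4.1356

4.14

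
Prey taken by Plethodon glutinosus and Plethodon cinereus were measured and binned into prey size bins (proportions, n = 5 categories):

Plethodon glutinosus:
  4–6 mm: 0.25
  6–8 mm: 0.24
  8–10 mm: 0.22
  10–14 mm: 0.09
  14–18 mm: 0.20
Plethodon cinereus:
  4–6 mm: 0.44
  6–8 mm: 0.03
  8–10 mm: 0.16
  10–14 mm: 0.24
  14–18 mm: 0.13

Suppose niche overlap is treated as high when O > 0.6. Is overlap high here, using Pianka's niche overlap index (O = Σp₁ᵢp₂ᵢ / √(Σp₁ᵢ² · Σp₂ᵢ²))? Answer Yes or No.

Σ p₁ᵢp₂ᵢ = 0.1100 + 0.0072 + 0.0352 + 0.0216 + 0.0260 = 0.2000
Σp_1ᵢ² = 0.25² + 0.24² + 0.22² + 0.09² + 0.20² = 0.0625 + 0.0576 + 0.0484 + 0.0081 + 0.0400 = 0.2166
Σp_2ᵢ² = 0.44² + 0.03² + 0.16² + 0.24² + 0.13² = 0.1936 + 0.0009 + 0.0256 + 0.0576 + 0.0169 = 0.2946
O = 0.2000 / √(0.2166 × 0.2946) = 0.2000 / 0.25261 = 0.7917
O = 0.7917 > 0.6 → Yes.

Yes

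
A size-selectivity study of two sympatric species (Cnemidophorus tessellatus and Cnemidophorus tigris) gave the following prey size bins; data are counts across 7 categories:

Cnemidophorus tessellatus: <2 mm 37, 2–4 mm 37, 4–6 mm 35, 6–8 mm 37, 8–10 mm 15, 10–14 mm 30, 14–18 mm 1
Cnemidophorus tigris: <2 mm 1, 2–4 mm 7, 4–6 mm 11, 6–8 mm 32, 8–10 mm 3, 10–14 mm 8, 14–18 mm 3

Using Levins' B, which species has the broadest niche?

Cnemidophorus tessellatus

Proportions for Cnemidophorus tessellatus (n=192): 37/192=0.1927, 37/192=0.1927, 35/192=0.1823, 37/192=0.1927, 15/192=0.0781, 30/192=0.1563, 1/192=0.0052
Proportions for Cnemidophorus tigris (n=65): 1/65=0.0154, 7/65=0.1077, 11/65=0.1692, 32/65=0.4923, 3/65=0.0462, 8/65=0.1231, 3/65=0.0462
Σp_tessᵢ² = 0.1927² + 0.1927² + 0.1823² + 0.1927² + 0.0781² + 0.1563² + 0.0052² = 0.037133 + 0.037133 + 0.033233 + 0.037133 + 0.006100 + 0.024430 + 0.000027 = 0.175189
B_tess = 1 / 0.175189 = 5.7081
Σp_tigrᵢ² = 0.0154² + 0.1077² + 0.1692² + 0.4923² + 0.0462² + 0.1231² + 0.0462² = 0.000237 + 0.011599 + 0.028629 + 0.242359 + 0.002134 + 0.015154 + 0.002134 = 0.302246
B_tigr = 1 / 0.302246 = 3.3086
Highest B → broadest niche (most generalist): Cnemidophorus tessellatus (B = 5.71).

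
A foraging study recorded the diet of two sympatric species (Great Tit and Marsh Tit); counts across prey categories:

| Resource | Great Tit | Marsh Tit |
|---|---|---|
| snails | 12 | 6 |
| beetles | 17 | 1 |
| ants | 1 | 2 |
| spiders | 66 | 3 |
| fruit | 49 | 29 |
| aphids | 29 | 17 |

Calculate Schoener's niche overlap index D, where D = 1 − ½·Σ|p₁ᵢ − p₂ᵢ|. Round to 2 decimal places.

Proportions for Great Tit (n=174): 12/174=0.0690, 17/174=0.0977, 1/174=0.0057, 66/174=0.3793, 49/174=0.2816, 29/174=0.1667
Proportions for Marsh Tit (n=58): 6/58=0.1034, 1/58=0.0172, 2/58=0.0345, 3/58=0.0517, 29/58=0.5000, 17/58=0.2931
Σ|p₁ᵢ − p₂ᵢ| = 0.0344 + 0.0805 + 0.0288 + 0.3276 + 0.2184 + 0.1264 = 0.8161
D = 1 − ½ × 0.8161 = 1 − 0.40805 = 0.59195

0.59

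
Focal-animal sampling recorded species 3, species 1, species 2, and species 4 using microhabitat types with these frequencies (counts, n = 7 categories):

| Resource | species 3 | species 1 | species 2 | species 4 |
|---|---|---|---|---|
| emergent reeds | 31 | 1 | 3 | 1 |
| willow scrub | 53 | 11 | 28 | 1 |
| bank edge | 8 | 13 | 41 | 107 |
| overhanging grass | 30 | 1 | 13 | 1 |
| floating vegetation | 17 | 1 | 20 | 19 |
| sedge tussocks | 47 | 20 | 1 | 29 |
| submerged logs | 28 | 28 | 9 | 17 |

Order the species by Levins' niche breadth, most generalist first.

Proportions for species 3 (n=214): 31/214=0.1449, 53/214=0.2477, 8/214=0.0374, 30/214=0.1402, 17/214=0.0794, 47/214=0.2196, 28/214=0.1308
Proportions for species 1 (n=75): 1/75=0.0133, 11/75=0.1467, 13/75=0.1733, 1/75=0.0133, 1/75=0.0133, 20/75=0.2667, 28/75=0.3733
Proportions for species 2 (n=115): 3/115=0.0261, 28/115=0.2435, 41/115=0.3565, 13/115=0.1130, 20/115=0.1739, 1/115=0.0087, 9/115=0.0783
Proportions for species 4 (n=175): 1/175=0.0057, 1/175=0.0057, 107/175=0.6114, 1/175=0.0057, 19/175=0.1086, 29/175=0.1657, 17/175=0.0971
Σp_3ᵢ² = 0.1449² + 0.2477² + 0.0374² + 0.1402² + 0.0794² + 0.2196² + 0.1308² = 0.020996 + 0.061355 + 0.001399 + 0.019656 + 0.006304 + 0.048224 + 0.017109 = 0.175043
B_3 = 1 / 0.175043 = 5.7129
Σp_1ᵢ² = 0.0133² + 0.1467² + 0.1733² + 0.0133² + 0.0133² + 0.2667² + 0.3733² = 0.000177 + 0.021521 + 0.030033 + 0.000177 + 0.000177 + 0.071129 + 0.139353 = 0.262567
B_1 = 1 / 0.262567 = 3.8086
Σp_2ᵢ² = 0.0261² + 0.2435² + 0.3565² + 0.1130² + 0.1739² + 0.0087² + 0.0783² = 0.000681 + 0.059292 + 0.127092 + 0.012769 + 0.030241 + 0.000076 + 0.006131 = 0.236282
B_2 = 1 / 0.236282 = 4.2322
Σp_4ᵢ² = 0.0057² + 0.0057² + 0.6114² + 0.0057² + 0.1086² + 0.1657² + 0.0971² = 0.000032 + 0.000032 + 0.373810 + 0.000032 + 0.011794 + 0.027456 + 0.009428 = 0.422584
B_4 = 1 / 0.422584 = 2.3664
Ranking by B (broadest → narrowest): species 3 (5.71) > species 2 (4.23) > species 1 (3.81) > species 4 (2.37)

species 3 > species 2 > species 1 > species 4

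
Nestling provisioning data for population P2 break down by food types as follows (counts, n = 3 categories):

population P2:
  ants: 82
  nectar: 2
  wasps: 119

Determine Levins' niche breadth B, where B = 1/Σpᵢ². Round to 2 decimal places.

1.97

Proportions for population P2 (n=203): 82/203=0.4039, 2/203=0.0099, 119/203=0.5862
Σpᵢ² = 0.4039² + 0.0099² + 0.5862² = 0.163135 + 0.000098 + 0.343630 = 0.506863
B = 1 / 0.506863 = 1.9729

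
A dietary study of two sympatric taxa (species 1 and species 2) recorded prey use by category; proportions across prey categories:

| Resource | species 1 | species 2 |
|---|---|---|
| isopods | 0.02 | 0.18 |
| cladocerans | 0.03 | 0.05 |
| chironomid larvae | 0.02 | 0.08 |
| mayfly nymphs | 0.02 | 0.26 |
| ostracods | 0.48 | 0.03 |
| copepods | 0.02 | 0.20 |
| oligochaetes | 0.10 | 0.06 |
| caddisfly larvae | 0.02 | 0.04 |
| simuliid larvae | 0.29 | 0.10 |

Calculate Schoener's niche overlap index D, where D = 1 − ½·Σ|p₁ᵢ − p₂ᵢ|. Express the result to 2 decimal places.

Σ|p₁ᵢ − p₂ᵢ| = 0.16 + 0.02 + 0.06 + 0.24 + 0.45 + 0.18 + 0.04 + 0.02 + 0.19 = 1.36
D = 1 − ½ × 1.36 = 1 − 0.680 = 0.3200

0.32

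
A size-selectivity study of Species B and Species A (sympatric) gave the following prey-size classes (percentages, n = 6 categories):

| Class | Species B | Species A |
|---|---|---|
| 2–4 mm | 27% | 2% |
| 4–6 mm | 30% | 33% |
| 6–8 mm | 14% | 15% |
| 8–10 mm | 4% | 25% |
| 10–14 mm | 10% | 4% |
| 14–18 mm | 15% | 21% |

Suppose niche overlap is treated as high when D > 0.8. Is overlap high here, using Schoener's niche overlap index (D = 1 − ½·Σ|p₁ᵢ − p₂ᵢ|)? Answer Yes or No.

No

Convert percentages to proportions (divide by 100).
Σ|p₁ᵢ − p₂ᵢ| = 0.25 + 0.03 + 0.01 + 0.21 + 0.06 + 0.06 = 0.62
D = 1 − ½ × 0.62 = 1 − 0.310 = 0.6900
D = 0.6900 < 0.8 → No.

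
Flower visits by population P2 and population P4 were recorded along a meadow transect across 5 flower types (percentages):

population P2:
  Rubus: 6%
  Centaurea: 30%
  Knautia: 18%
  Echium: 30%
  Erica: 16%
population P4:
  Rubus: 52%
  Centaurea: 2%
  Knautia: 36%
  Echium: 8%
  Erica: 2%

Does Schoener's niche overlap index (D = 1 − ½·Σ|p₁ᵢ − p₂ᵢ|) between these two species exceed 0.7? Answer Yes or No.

Convert percentages to proportions (divide by 100).
Σ|p₁ᵢ − p₂ᵢ| = 0.46 + 0.28 + 0.18 + 0.22 + 0.14 = 1.28
D = 1 − ½ × 1.28 = 1 − 0.640 = 0.3600
D = 0.3600 < 0.7 → No.

No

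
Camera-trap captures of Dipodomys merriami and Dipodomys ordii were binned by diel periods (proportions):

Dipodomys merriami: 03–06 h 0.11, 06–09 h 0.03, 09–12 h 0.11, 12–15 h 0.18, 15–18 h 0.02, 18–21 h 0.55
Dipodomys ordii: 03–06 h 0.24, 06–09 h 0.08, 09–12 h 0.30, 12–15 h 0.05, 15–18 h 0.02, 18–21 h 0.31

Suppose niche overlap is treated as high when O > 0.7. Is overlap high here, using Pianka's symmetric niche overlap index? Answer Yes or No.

Yes

Σ p₁ᵢp₂ᵢ = 0.0264 + 0.0024 + 0.0330 + 0.0090 + 0.0004 + 0.1705 = 0.2417
Σp_1ᵢ² = 0.11² + 0.03² + 0.11² + 0.18² + 0.02² + 0.55² = 0.0121 + 0.0009 + 0.0121 + 0.0324 + 0.0004 + 0.3025 = 0.3604
Σp_2ᵢ² = 0.24² + 0.08² + 0.30² + 0.05² + 0.02² + 0.31² = 0.0576 + 0.0064 + 0.0900 + 0.0025 + 0.0004 + 0.0961 = 0.2530
O = 0.2417 / √(0.3604 × 0.2530) = 0.2417 / 0.30196 = 0.8004
O = 0.8004 > 0.7 → Yes.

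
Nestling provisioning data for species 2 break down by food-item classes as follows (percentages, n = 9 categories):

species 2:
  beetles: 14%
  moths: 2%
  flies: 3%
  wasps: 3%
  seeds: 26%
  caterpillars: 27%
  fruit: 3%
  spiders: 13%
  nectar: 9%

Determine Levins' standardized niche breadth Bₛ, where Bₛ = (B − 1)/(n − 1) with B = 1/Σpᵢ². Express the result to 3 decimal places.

0.539

Convert percentages to proportions (divide by 100).
Σpᵢ² = 0.14² + 0.02² + 0.03² + 0.03² + 0.26² + 0.27² + 0.03² + 0.13² + 0.09² = 0.0196 + 0.0004 + 0.0009 + 0.0009 + 0.0676 + 0.0729 + 0.0009 + 0.0169 + 0.0081 = 0.1882
B = 1 / 0.1882 = 5.31350
Bₛ = (B − 1)/(n − 1) = (5.31350 − 1)/(9 − 1) = 4.31350/8 = 0.53919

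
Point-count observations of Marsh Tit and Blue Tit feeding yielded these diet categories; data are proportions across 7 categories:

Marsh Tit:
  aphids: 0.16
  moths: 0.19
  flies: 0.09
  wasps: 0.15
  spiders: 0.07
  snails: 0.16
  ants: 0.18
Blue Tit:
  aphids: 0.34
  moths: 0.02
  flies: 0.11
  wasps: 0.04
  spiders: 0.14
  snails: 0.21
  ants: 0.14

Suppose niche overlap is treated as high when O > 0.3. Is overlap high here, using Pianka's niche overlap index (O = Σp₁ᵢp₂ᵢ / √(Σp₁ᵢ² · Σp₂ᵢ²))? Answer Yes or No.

Σ p₁ᵢp₂ᵢ = 0.0544 + 0.0038 + 0.0099 + 0.0060 + 0.0098 + 0.0336 + 0.0252 = 0.1427
Σp_1ᵢ² = 0.16² + 0.19² + 0.09² + 0.15² + 0.07² + 0.16² + 0.18² = 0.0256 + 0.0361 + 0.0081 + 0.0225 + 0.0049 + 0.0256 + 0.0324 = 0.1552
Σp_2ᵢ² = 0.34² + 0.02² + 0.11² + 0.04² + 0.14² + 0.21² + 0.14² = 0.1156 + 0.0004 + 0.0121 + 0.0016 + 0.0196 + 0.0441 + 0.0196 = 0.2130
O = 0.1427 / √(0.1552 × 0.2130) = 0.1427 / 0.18182 = 0.7848
O = 0.7848 > 0.3 → Yes.

Yes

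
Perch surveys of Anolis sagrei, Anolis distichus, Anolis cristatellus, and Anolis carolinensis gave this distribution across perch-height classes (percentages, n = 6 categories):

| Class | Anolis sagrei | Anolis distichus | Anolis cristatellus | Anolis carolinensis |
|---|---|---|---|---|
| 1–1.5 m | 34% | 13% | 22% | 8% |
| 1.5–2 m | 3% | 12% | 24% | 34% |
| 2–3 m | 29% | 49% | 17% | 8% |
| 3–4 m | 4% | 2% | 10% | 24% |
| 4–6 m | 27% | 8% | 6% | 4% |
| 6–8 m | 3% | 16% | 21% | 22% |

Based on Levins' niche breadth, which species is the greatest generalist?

Anolis cristatellus

Convert percentages to proportions (divide by 100).
Σp_sagrᵢ² = 0.34² + 0.03² + 0.29² + 0.04² + 0.27² + 0.03² = 0.1156 + 0.0009 + 0.0841 + 0.0016 + 0.0729 + 0.0009 = 0.2760
B_sagr = 1 / 0.2760 = 3.6232
Σp_distᵢ² = 0.13² + 0.12² + 0.49² + 0.02² + 0.08² + 0.16² = 0.0169 + 0.0144 + 0.2401 + 0.0004 + 0.0064 + 0.0256 = 0.3038
B_dist = 1 / 0.3038 = 3.2916
Σp_crisᵢ² = 0.22² + 0.24² + 0.17² + 0.10² + 0.06² + 0.21² = 0.0484 + 0.0576 + 0.0289 + 0.0100 + 0.0036 + 0.0441 = 0.1926
B_cris = 1 / 0.1926 = 5.1921
Σp_caroᵢ² = 0.08² + 0.34² + 0.08² + 0.24² + 0.04² + 0.22² = 0.0064 + 0.1156 + 0.0064 + 0.0576 + 0.0016 + 0.0484 = 0.2360
B_caro = 1 / 0.2360 = 4.2373
Highest B → broadest niche (most generalist): Anolis cristatellus (B = 5.19).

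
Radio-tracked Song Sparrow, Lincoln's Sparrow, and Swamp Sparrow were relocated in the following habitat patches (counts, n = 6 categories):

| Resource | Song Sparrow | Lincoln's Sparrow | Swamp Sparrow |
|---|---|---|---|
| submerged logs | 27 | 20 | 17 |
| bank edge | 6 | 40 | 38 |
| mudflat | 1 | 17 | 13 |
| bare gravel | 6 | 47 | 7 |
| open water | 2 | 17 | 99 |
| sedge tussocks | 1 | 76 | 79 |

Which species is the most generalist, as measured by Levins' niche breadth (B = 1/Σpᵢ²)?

Lincoln's Sparrow

Proportions for Song Sparrow (n=43): 27/43=0.6279, 6/43=0.1395, 1/43=0.0233, 6/43=0.1395, 2/43=0.0465, 1/43=0.0233
Proportions for Lincoln's Sparrow (n=217): 20/217=0.0922, 40/217=0.1843, 17/217=0.0783, 47/217=0.2166, 17/217=0.0783, 76/217=0.3502
Proportions for Swamp Sparrow (n=253): 17/253=0.0672, 38/253=0.1502, 13/253=0.0514, 7/253=0.0277, 99/253=0.3913, 79/253=0.3123
Σp_Songᵢ² = 0.6279² + 0.1395² + 0.0233² + 0.1395² + 0.0465² + 0.0233² = 0.394258 + 0.019460 + 0.000543 + 0.019460 + 0.002162 + 0.000543 = 0.436426
B_Song = 1 / 0.436426 = 2.2913
Σp_Lincᵢ² = 0.0922² + 0.1843² + 0.0783² + 0.2166² + 0.0783² + 0.3502² = 0.008501 + 0.033966 + 0.006131 + 0.046916 + 0.006131 + 0.122640 = 0.224285
B_Linc = 1 / 0.224285 = 4.4586
Σp_Swamᵢ² = 0.0672² + 0.1502² + 0.0514² + 0.0277² + 0.3913² + 0.3123² = 0.004516 + 0.022560 + 0.002642 + 0.000767 + 0.153116 + 0.097531 = 0.281132
B_Swam = 1 / 0.281132 = 3.5570
Highest B → broadest niche (most generalist): Lincoln's Sparrow (B = 4.46).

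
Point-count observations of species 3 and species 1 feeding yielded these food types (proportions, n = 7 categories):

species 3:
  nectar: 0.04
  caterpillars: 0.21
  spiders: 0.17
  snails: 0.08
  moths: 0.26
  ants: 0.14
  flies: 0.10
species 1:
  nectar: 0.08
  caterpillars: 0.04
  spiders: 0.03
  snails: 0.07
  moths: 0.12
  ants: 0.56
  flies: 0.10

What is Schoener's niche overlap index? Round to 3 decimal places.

Σ|p₁ᵢ − p₂ᵢ| = 0.04 + 0.17 + 0.14 + 0.01 + 0.14 + 0.42 + 0.00 = 0.92
D = 1 − ½ × 0.92 = 1 − 0.460 = 0.54000

0.540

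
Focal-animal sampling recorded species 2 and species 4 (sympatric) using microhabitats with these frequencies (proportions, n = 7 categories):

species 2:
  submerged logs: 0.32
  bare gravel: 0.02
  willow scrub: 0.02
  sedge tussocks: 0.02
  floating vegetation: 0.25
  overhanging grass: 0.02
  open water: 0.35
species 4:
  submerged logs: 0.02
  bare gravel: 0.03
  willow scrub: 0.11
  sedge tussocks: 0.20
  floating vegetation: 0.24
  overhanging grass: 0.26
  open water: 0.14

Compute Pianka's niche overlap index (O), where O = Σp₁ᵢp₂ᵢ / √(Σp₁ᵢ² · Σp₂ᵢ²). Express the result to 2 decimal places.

0.53

Σ p₁ᵢp₂ᵢ = 0.0064 + 0.0006 + 0.0022 + 0.0040 + 0.0600 + 0.0052 + 0.0490 = 0.1274
Σp_1ᵢ² = 0.32² + 0.02² + 0.02² + 0.02² + 0.25² + 0.02² + 0.35² = 0.1024 + 0.0004 + 0.0004 + 0.0004 + 0.0625 + 0.0004 + 0.1225 = 0.2890
Σp_2ᵢ² = 0.02² + 0.03² + 0.11² + 0.20² + 0.24² + 0.26² + 0.14² = 0.0004 + 0.0009 + 0.0121 + 0.0400 + 0.0576 + 0.0676 + 0.0196 = 0.1982
O = 0.1274 / √(0.2890 × 0.1982) = 0.1274 / 0.23933 = 0.5323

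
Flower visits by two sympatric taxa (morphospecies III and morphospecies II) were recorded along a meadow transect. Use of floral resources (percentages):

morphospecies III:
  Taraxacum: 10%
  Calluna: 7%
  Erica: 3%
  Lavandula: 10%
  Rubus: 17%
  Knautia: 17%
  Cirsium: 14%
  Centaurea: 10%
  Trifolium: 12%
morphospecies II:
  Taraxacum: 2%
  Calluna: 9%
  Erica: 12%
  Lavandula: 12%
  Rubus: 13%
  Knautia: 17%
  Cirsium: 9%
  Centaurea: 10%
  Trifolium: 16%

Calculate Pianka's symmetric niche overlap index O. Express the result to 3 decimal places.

0.917

Convert percentages to proportions (divide by 100).
Σ p₁ᵢp₂ᵢ = 0.0020 + 0.0063 + 0.0036 + 0.0120 + 0.0221 + 0.0289 + 0.0126 + 0.0100 + 0.0192 = 0.1167
Σp_1ᵢ² = 0.10² + 0.07² + 0.03² + 0.10² + 0.17² + 0.17² + 0.14² + 0.10² + 0.12² = 0.0100 + 0.0049 + 0.0009 + 0.0100 + 0.0289 + 0.0289 + 0.0196 + 0.0100 + 0.0144 = 0.1276
Σp_2ᵢ² = 0.02² + 0.09² + 0.12² + 0.12² + 0.13² + 0.17² + 0.09² + 0.10² + 0.16² = 0.0004 + 0.0081 + 0.0144 + 0.0144 + 0.0169 + 0.0289 + 0.0081 + 0.0100 + 0.0256 = 0.1268
O = 0.1167 / √(0.1276 × 0.1268) = 0.1167 / 0.127199 = 0.91746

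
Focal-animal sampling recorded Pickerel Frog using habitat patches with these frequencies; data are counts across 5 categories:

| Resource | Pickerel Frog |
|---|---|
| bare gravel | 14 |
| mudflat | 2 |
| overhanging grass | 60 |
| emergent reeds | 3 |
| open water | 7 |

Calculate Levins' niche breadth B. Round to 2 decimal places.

1.92

Proportions for Pickerel Frog (n=86): 14/86=0.1628, 2/86=0.0233, 60/86=0.6977, 3/86=0.0349, 7/86=0.0814
Σpᵢ² = 0.1628² + 0.0233² + 0.6977² + 0.0349² + 0.0814² = 0.026504 + 0.000543 + 0.486785 + 0.001218 + 0.006626 = 0.521676
B = 1 / 0.521676 = 1.9169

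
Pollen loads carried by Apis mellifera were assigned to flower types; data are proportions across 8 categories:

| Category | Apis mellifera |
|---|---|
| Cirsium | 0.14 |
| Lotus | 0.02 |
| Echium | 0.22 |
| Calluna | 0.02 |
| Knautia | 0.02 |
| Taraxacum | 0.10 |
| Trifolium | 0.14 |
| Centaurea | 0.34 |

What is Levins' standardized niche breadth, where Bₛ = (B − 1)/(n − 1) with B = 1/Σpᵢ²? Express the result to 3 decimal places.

Σpᵢ² = 0.14² + 0.02² + 0.22² + 0.02² + 0.02² + 0.10² + 0.14² + 0.34² = 0.0196 + 0.0004 + 0.0484 + 0.0004 + 0.0004 + 0.0100 + 0.0196 + 0.1156 = 0.2144
B = 1 / 0.2144 = 4.66418
Bₛ = (B − 1)/(n − 1) = (4.66418 − 1)/(8 − 1) = 3.66418/7 = 0.52345

0.523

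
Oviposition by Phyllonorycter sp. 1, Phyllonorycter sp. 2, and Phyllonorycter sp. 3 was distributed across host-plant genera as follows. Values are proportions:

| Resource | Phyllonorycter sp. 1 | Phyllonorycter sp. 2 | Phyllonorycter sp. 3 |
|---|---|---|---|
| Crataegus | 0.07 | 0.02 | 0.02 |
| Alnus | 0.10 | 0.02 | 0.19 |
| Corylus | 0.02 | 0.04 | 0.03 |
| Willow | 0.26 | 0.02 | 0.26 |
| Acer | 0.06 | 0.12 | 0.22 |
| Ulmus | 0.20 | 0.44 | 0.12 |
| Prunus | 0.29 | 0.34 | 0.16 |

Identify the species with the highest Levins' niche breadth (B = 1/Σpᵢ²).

Phyllonorycter sp. 3

Σp_1ᵢ² = 0.07² + 0.10² + 0.02² + 0.26² + 0.06² + 0.20² + 0.29² = 0.0049 + 0.0100 + 0.0004 + 0.0676 + 0.0036 + 0.0400 + 0.0841 = 0.2106
B_1 = 1 / 0.2106 = 4.7483
Σp_2ᵢ² = 0.02² + 0.02² + 0.04² + 0.02² + 0.12² + 0.44² + 0.34² = 0.0004 + 0.0004 + 0.0016 + 0.0004 + 0.0144 + 0.1936 + 0.1156 = 0.3264
B_2 = 1 / 0.3264 = 3.0637
Σp_3ᵢ² = 0.02² + 0.19² + 0.03² + 0.26² + 0.22² + 0.12² + 0.16² = 0.0004 + 0.0361 + 0.0009 + 0.0676 + 0.0484 + 0.0144 + 0.0256 = 0.1934
B_3 = 1 / 0.1934 = 5.1706
Highest B → broadest niche (most generalist): Phyllonorycter sp. 3 (B = 5.17).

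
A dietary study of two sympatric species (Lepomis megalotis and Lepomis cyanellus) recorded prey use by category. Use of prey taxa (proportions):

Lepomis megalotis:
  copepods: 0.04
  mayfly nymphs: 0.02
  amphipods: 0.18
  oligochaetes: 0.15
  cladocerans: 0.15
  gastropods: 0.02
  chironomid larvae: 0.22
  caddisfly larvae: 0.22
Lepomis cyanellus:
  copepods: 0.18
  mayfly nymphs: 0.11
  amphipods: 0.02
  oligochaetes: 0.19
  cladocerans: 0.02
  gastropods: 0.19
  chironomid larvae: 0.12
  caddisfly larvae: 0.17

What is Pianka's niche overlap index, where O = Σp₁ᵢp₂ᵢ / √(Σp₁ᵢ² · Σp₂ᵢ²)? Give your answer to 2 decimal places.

Σ p₁ᵢp₂ᵢ = 0.0072 + 0.0022 + 0.0036 + 0.0285 + 0.0030 + 0.0038 + 0.0264 + 0.0374 = 0.1121
Σp_1ᵢ² = 0.04² + 0.02² + 0.18² + 0.15² + 0.15² + 0.02² + 0.22² + 0.22² = 0.0016 + 0.0004 + 0.0324 + 0.0225 + 0.0225 + 0.0004 + 0.0484 + 0.0484 = 0.1766
Σp_2ᵢ² = 0.18² + 0.11² + 0.02² + 0.19² + 0.02² + 0.19² + 0.12² + 0.17² = 0.0324 + 0.0121 + 0.0004 + 0.0361 + 0.0004 + 0.0361 + 0.0144 + 0.0289 = 0.1608
O = 0.1121 / √(0.1766 × 0.1608) = 0.1121 / 0.16851 = 0.6652

0.67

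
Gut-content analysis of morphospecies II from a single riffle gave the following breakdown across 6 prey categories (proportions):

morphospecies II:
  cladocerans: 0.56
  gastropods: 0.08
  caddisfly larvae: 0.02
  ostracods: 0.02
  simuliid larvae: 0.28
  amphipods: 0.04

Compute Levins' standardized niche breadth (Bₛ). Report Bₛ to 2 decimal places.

0.30

Σpᵢ² = 0.56² + 0.08² + 0.02² + 0.02² + 0.28² + 0.04² = 0.3136 + 0.0064 + 0.0004 + 0.0004 + 0.0784 + 0.0016 = 0.4008
B = 1 / 0.4008 = 2.4950
Bₛ = (B − 1)/(n − 1) = (2.4950 − 1)/(6 − 1) = 1.4950/5 = 0.2990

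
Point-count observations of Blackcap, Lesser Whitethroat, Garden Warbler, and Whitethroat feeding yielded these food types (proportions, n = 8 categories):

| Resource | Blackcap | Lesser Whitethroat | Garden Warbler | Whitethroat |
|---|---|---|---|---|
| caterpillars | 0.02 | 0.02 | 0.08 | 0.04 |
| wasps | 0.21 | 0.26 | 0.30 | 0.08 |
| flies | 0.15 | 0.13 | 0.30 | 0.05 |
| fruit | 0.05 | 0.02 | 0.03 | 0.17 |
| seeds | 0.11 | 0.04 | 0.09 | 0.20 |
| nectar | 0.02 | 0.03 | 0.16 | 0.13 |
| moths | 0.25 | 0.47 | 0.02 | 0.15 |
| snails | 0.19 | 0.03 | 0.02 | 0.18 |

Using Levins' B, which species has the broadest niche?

Whitethroat

Σp_Blacᵢ² = 0.02² + 0.21² + 0.15² + 0.05² + 0.11² + 0.02² + 0.25² + 0.19² = 0.0004 + 0.0441 + 0.0225 + 0.0025 + 0.0121 + 0.0004 + 0.0625 + 0.0361 = 0.1806
B_Blac = 1 / 0.1806 = 5.5371
Σp_Lessᵢ² = 0.02² + 0.26² + 0.13² + 0.02² + 0.04² + 0.03² + 0.47² + 0.03² = 0.0004 + 0.0676 + 0.0169 + 0.0004 + 0.0016 + 0.0009 + 0.2209 + 0.0009 = 0.3096
B_Less = 1 / 0.3096 = 3.2300
Σp_Gardᵢ² = 0.08² + 0.30² + 0.30² + 0.03² + 0.09² + 0.16² + 0.02² + 0.02² = 0.0064 + 0.0900 + 0.0900 + 0.0009 + 0.0081 + 0.0256 + 0.0004 + 0.0004 = 0.2218
B_Gard = 1 / 0.2218 = 4.5086
Σp_Whitᵢ² = 0.04² + 0.08² + 0.05² + 0.17² + 0.20² + 0.13² + 0.15² + 0.18² = 0.0016 + 0.0064 + 0.0025 + 0.0289 + 0.0400 + 0.0169 + 0.0225 + 0.0324 = 0.1512
B_Whit = 1 / 0.1512 = 6.6138
Highest B → broadest niche (most generalist): Whitethroat (B = 6.61).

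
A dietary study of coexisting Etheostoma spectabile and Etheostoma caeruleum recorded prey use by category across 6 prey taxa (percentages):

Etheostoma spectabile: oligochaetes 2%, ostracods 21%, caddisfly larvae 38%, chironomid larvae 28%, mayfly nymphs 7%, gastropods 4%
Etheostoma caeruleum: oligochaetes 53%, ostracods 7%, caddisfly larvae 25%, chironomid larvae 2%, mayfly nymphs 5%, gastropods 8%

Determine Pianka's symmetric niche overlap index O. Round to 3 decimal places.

0.424

Convert percentages to proportions (divide by 100).
Σ p₁ᵢp₂ᵢ = 0.0106 + 0.0147 + 0.0950 + 0.0056 + 0.0035 + 0.0032 = 0.1326
Σp_1ᵢ² = 0.02² + 0.21² + 0.38² + 0.28² + 0.07² + 0.04² = 0.0004 + 0.0441 + 0.1444 + 0.0784 + 0.0049 + 0.0016 = 0.2738
Σp_2ᵢ² = 0.53² + 0.07² + 0.25² + 0.02² + 0.05² + 0.08² = 0.2809 + 0.0049 + 0.0625 + 0.0004 + 0.0025 + 0.0064 = 0.3576
O = 0.1326 / √(0.2738 × 0.3576) = 0.1326 / 0.312907 = 0.42377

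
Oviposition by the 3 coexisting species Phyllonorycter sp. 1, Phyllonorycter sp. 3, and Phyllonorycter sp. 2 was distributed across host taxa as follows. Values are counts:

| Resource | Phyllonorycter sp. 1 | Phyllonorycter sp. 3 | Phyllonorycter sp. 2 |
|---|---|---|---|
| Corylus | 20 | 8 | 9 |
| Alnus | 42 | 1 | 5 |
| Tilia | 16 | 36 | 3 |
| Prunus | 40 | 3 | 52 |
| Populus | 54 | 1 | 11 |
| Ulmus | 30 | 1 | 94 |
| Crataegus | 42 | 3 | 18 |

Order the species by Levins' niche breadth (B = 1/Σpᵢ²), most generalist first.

Proportions for Phyllonorycter sp. 1 (n=244): 20/244=0.0820, 42/244=0.1721, 16/244=0.0656, 40/244=0.1639, 54/244=0.2213, 30/244=0.1230, 42/244=0.1721
Proportions for Phyllonorycter sp. 3 (n=53): 8/53=0.1509, 1/53=0.0189, 36/53=0.6792, 3/53=0.0566, 1/53=0.0189, 1/53=0.0189, 3/53=0.0566
Proportions for Phyllonorycter sp. 2 (n=192): 9/192=0.0469, 5/192=0.0260, 3/192=0.0156, 52/192=0.2708, 11/192=0.0573, 94/192=0.4896, 18/192=0.0938
Σp_1ᵢ² = 0.0820² + 0.1721² + 0.0656² + 0.1639² + 0.2213² + 0.1230² + 0.1721² = 0.006724 + 0.029618 + 0.004303 + 0.026863 + 0.048974 + 0.015129 + 0.029618 = 0.161229
B_1 = 1 / 0.161229 = 6.2024
Σp_3ᵢ² = 0.1509² + 0.0189² + 0.6792² + 0.0566² + 0.0189² + 0.0189² + 0.0566² = 0.022771 + 0.000357 + 0.461313 + 0.003204 + 0.000357 + 0.000357 + 0.003204 = 0.491563
B_3 = 1 / 0.491563 = 2.0343
Σp_2ᵢ² = 0.0469² + 0.0260² + 0.0156² + 0.2708² + 0.0573² + 0.4896² + 0.0938² = 0.002200 + 0.000676 + 0.000243 + 0.073333 + 0.003283 + 0.239708 + 0.008798 = 0.328241
B_2 = 1 / 0.328241 = 3.0465
Ranking by B (broadest → narrowest): Phyllonorycter sp. 1 (6.20) > Phyllonorycter sp. 2 (3.05) > Phyllonorycter sp. 3 (2.03)

Phyllonorycter sp. 1 > Phyllonorycter sp. 2 > Phyllonorycter sp. 3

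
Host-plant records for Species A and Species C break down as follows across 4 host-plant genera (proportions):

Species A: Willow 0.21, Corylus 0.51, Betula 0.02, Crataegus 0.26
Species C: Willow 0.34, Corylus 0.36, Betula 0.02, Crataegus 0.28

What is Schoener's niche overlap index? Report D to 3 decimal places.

Σ|p₁ᵢ − p₂ᵢ| = 0.13 + 0.15 + 0.00 + 0.02 = 0.30
D = 1 − ½ × 0.30 = 1 − 0.150 = 0.85000

0.850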